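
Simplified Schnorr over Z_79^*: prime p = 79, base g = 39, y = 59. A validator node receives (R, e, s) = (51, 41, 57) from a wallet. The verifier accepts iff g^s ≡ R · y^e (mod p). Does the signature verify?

verifies

g^s mod p:
39^57 mod 79 = 61
R · y^e mod p:
59^41 mod 79 = 74
51·74 = 3774 ≡ 61 (mod 79)
61 ≡ 61 (mod 79); signature holds.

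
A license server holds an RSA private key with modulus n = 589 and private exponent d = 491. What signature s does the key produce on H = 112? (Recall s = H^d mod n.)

H^2 ≡ 112^2 = 12544 ≡ 175
H^4 ≡ 175^2 = 30625 ≡ 586
H^8 ≡ 586^2 = 343396 ≡ 9
H^16 ≡ 9^2 = 81
H^32 ≡ 81^2 = 6561 ≡ 82
H^64 ≡ 82^2 = 6724 ≡ 245
H^128 ≡ 245^2 = 60025 ≡ 536
H^256 ≡ 536^2 = 287296 ≡ 453
491 = 256 + 128 + 64 + 32 + 8 + 2 + 1, so H^491 ≡ 453·536·245·82·9·175·112 ≡ 196 (mod 589)

196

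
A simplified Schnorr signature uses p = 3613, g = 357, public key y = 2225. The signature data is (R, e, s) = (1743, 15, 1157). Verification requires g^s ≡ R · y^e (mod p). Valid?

yes

g^s mod p:
357^1157 mod 3613 = 3356
R · y^e mod p:
2225^15 mod 3613 = 1142
1743·1142 = 1990506 ≡ 3356 (mod 3613)
3356 ≡ 3356 (mod 3613); signature holds.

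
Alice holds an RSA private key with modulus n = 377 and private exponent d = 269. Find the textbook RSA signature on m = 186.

244

Squares mod 377: m^1≡186, m^2≡289, m^4≡204, m^8≡146, m^16≡204, m^32≡146, m^64≡204, m^128≡146, m^256≡204
269 = 256 + 8 + 4 + 1, so m^269 ≡ 204·146·204·186 ≡ 244 (mod 377)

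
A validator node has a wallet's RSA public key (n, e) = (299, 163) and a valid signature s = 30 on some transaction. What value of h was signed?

s^163 mod 299 = 199

199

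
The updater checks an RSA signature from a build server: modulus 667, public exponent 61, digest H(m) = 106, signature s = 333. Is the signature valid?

s^2 ≡ 333^2 = 110889 ≡ 167
s^4 ≡ 167^2 = 27889 ≡ 542
s^8 ≡ 542^2 = 293764 ≡ 284
s^16 ≡ 284^2 = 80656 ≡ 616
s^32 ≡ 616^2 = 379456 ≡ 600
61 = 32 + 16 + 8 + 4 + 1, so s^61 ≡ 600·616·284·542·333 ≡ 106 (mod 667)
106 = H(m), so the signature checks out.

valid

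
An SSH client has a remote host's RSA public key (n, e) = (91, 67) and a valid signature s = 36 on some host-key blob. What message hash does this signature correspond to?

36

s^2 ≡ 36^2 = 1296 ≡ 22
s^4 ≡ 22^2 = 484 ≡ 29
s^8 ≡ 29^2 = 841 ≡ 22
s^16 ≡ 22^2 = 484 ≡ 29
s^32 ≡ 29^2 = 841 ≡ 22
s^64 ≡ 22^2 = 484 ≡ 29
67 = 64 + 2 + 1, so s^67 ≡ 29·22·36 ≡ 36 (mod 91)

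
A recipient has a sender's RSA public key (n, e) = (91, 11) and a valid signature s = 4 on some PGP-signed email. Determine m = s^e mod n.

23

Squares mod 91: s^1≡4, s^2≡16, s^4≡74, s^8≡16
11 = 8 + 2 + 1, so s^11 ≡ 16·16·4 ≡ 23 (mod 91)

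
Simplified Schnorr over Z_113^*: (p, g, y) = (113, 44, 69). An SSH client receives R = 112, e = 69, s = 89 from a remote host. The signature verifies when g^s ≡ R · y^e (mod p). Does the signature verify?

does not verify

g^s mod p:
44^2 = 1936 ≡ 15
44^4 ≡ 15^2 = 225 ≡ 112
44^8 ≡ 112^2 = 12544 ≡ 1
44^16 ≡ 1^2 = 1
44^32 ≡ 1^2 = 1
44^64 ≡ 1^2 = 1
89 = 64 + 16 + 8 + 1, so 44^89 ≡ 1·1·1·44 ≡ 44 (mod 113)
R · y^e mod p:
69^2 = 4761 ≡ 15
69^4 ≡ 15^2 = 225 ≡ 112
69^8 ≡ 112^2 = 12544 ≡ 1
69^16 ≡ 1^2 = 1
69^32 ≡ 1^2 = 1
69^64 ≡ 1^2 = 1
69 = 64 + 4 + 1, so 69^69 ≡ 1·112·69 ≡ 44 (mod 113)
112·44 = 4928 ≡ 69 (mod 113)
44 ≠ 69; the check fails.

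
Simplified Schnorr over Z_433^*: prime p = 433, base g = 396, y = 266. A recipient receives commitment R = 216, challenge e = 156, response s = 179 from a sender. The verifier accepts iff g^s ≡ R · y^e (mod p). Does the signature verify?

verifies

g^s mod p:
Squares mod 433: 396^1≡396, 396^2≡70, 396^4≡137, 396^8≡150, 396^16≡417, 396^32≡256, 396^64≡153, 396^128≡27
179 = 128 + 32 + 16 + 2 + 1, so 396^179 ≡ 27·256·417·70·396 ≡ 316 (mod 433)
R · y^e mod p:
Squares mod 433: 266^1≡266, 266^2≡177, 266^4≡153, 266^8≡27, 266^16≡296, 266^32≡150, 266^64≡417, 266^128≡256
156 = 128 + 16 + 8 + 4, so 266^156 ≡ 256·296·27·153 ≡ 234 (mod 433)
216·234 = 50544 ≡ 316 (mod 433)
316 ≡ 316 (mod 433); signature holds.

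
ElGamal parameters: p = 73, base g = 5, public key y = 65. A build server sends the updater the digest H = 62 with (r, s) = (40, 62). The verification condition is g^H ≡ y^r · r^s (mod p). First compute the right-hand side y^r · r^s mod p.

19

65^40 mod 73 = 8
40^62 mod 73 = 48
y^r · r^s ≡ 8·48 = 384 ≡ 19 (mod 73)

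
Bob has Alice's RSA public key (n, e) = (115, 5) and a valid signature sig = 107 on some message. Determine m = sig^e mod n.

7

sig^2 ≡ 107^2 = 11449 ≡ 64
sig^4 ≡ 64^2 = 4096 ≡ 71
5 = 4 + 1, so sig^5 ≡ 71·107 ≡ 7 (mod 115)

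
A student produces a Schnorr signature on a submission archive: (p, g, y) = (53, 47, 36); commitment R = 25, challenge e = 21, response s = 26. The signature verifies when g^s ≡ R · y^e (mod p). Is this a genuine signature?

forged

g^s mod p:
47^2 = 2209 ≡ 36
47^4 ≡ 36^2 = 1296 ≡ 24
47^8 ≡ 24^2 = 576 ≡ 46
47^16 ≡ 46^2 = 2116 ≡ 49
26 = 16 + 8 + 2, so 47^26 ≡ 49·46·36 ≡ 1 (mod 53)
R · y^e mod p:
36^2 = 1296 ≡ 24
36^4 ≡ 24^2 = 576 ≡ 46
36^8 ≡ 46^2 = 2116 ≡ 49
36^16 ≡ 49^2 = 2401 ≡ 16
21 = 16 + 4 + 1, so 36^21 ≡ 16·46·36 ≡ 49 (mod 53)
25·49 = 1225 ≡ 6 (mod 53)
1 ≠ 6; the check fails.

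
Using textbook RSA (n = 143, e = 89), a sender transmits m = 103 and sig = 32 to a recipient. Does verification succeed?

sig^89 mod 143 = 54
54 ≠ 103, so verification fails.

fails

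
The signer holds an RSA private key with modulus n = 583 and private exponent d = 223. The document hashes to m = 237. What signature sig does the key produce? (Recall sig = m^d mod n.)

m^223 mod 583 = 117

117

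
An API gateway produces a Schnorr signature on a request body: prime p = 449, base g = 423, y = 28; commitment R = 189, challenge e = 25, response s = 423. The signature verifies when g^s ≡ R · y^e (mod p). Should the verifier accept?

g^s mod p:
Squares mod 449: 423^1≡423, 423^2≡227, 423^4≡343, 423^8≡11, 423^16≡121, 423^32≡273, 423^64≡444, 423^128≡25, 423^256≡176
423 = 256 + 128 + 32 + 4 + 2 + 1, so 423^423 ≡ 176·25·273·343·227·423 ≡ 68 (mod 449)
R · y^e mod p:
Squares mod 449: 28^1≡28, 28^2≡335, 28^4≡424, 28^8≡176, 28^16≡444
25 = 16 + 8 + 1, so 28^25 ≡ 444·176·28 ≡ 55 (mod 449)
189·55 = 10395 ≡ 68 (mod 449)
68 ≡ 68 (mod 449); signature holds.

accept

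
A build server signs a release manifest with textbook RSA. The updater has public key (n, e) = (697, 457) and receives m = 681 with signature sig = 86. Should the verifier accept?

accept

Squares mod 697: sig^1≡86, sig^2≡426, sig^4≡256, sig^8≡18, sig^16≡324, sig^32≡426, sig^64≡256, sig^128≡18, sig^256≡324
457 = 256 + 128 + 64 + 8 + 1, so sig^457 ≡ 324·18·256·18·86 ≡ 681 (mod 697)
sig^457 mod 697 = 681 matches m.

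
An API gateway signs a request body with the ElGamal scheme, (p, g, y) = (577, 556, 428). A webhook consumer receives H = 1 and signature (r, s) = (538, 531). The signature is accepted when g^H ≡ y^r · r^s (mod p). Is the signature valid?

invalid

Left side g^H mod p:
556^1 mod 577 = 556
Right side y^r · r^s mod p:
428^2 = 183184 ≡ 275
428^4 ≡ 275^2 = 75625 ≡ 38
428^8 ≡ 38^2 = 1444 ≡ 290
428^16 ≡ 290^2 = 84100 ≡ 435
428^32 ≡ 435^2 = 189225 ≡ 546
428^64 ≡ 546^2 = 298116 ≡ 384
428^128 ≡ 384^2 = 147456 ≡ 321
428^256 ≡ 321^2 = 103041 ≡ 335
428^512 ≡ 335^2 = 112225 ≡ 287
538 = 512 + 16 + 8 + 2, so 428^538 ≡ 287·435·290·275 ≡ 447 (mod 577)
538^2 = 289444 ≡ 367
538^4 ≡ 367^2 = 134689 ≡ 248
538^8 ≡ 248^2 = 61504 ≡ 342
538^16 ≡ 342^2 = 116964 ≡ 410
538^32 ≡ 410^2 = 168100 ≡ 193
538^64 ≡ 193^2 = 37249 ≡ 321
538^128 ≡ 321^2 = 103041 ≡ 335
538^256 ≡ 335^2 = 112225 ≡ 287
538^512 ≡ 287^2 = 82369 ≡ 435
531 = 512 + 16 + 2 + 1, so 538^531 ≡ 435·410·367·538 ≡ 37 (mod 577)
447·37 = 16539 ≡ 383 (mod 577)
556 ≠ 383, so verification fails.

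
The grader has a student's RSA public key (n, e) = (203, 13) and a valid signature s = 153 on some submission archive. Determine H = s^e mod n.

s^13 mod 203 = 76

76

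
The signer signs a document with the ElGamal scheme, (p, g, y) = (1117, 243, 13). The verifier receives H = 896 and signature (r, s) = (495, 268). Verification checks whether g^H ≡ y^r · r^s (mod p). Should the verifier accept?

reject

Left side g^H mod p:
243^2 = 59049 ≡ 965
243^4 ≡ 965^2 = 931225 ≡ 764
243^8 ≡ 764^2 = 583696 ≡ 622
243^16 ≡ 622^2 = 386884 ≡ 402
243^32 ≡ 402^2 = 161604 ≡ 756
243^64 ≡ 756^2 = 571536 ≡ 749
243^128 ≡ 749^2 = 561001 ≡ 267
243^256 ≡ 267^2 = 71289 ≡ 918
243^512 ≡ 918^2 = 842724 ≡ 506
896 = 512 + 256 + 128, so 243^896 ≡ 506·918·267 ≡ 892 (mod 1117)
Right side y^r · r^s mod p:
13^2 = 169
13^4 ≡ 169^2 = 28561 ≡ 636
13^8 ≡ 636^2 = 404496 ≡ 142
13^16 ≡ 142^2 = 20164 ≡ 58
13^32 ≡ 58^2 = 3364 ≡ 13
13^64 ≡ 13^2 = 169
13^128 ≡ 169^2 = 28561 ≡ 636
13^256 ≡ 636^2 = 404496 ≡ 142
495 = 256 + 128 + 64 + 32 + 8 + 4 + 2 + 1, so 13^495 ≡ 142·636·169·13·142·636·169·13 ≡ 86 (mod 1117)
495^2 = 245025 ≡ 402
495^4 ≡ 402^2 = 161604 ≡ 756
495^8 ≡ 756^2 = 571536 ≡ 749
495^16 ≡ 749^2 = 561001 ≡ 267
495^32 ≡ 267^2 = 71289 ≡ 918
495^64 ≡ 918^2 = 842724 ≡ 506
495^128 ≡ 506^2 = 256036 ≡ 243
495^256 ≡ 243^2 = 59049 ≡ 965
268 = 256 + 8 + 4, so 495^268 ≡ 965·749·756 ≡ 230 (mod 1117)
86·230 = 19780 ≡ 791 (mod 1117)
892 ≠ 791, so verification fails.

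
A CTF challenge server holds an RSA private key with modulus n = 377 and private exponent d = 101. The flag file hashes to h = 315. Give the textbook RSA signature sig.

139

Squares mod 377: h^1≡315, h^2≡74, h^4≡198, h^8≡373, h^16≡16, h^32≡256, h^64≡315
101 = 64 + 32 + 4 + 1, so h^101 ≡ 315·256·198·315 ≡ 139 (mod 377)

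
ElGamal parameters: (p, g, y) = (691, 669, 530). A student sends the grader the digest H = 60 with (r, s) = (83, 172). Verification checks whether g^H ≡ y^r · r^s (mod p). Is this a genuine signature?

forged

Left side g^H mod p:
Squares mod 691: 669^1≡669, 669^2≡484, 669^4≡7, 669^8≡49, 669^16≡328, 669^32≡479
60 = 32 + 16 + 8 + 4, so 669^60 ≡ 479·328·49·7 ≡ 399 (mod 691)
Right side y^r · r^s mod p:
Squares mod 691: 530^1≡530, 530^2≡354, 530^4≡245, 530^8≡599, 530^16≡172, 530^32≡562, 530^64≡57
83 = 64 + 16 + 2 + 1, so 530^83 ≡ 57·172·354·530 ≡ 373 (mod 691)
Squares mod 691: 83^1≡83, 83^2≡670, 83^4≡441, 83^8≡310, 83^16≡51, 83^32≡528, 83^64≡311, 83^128≡672
172 = 128 + 32 + 8 + 4, so 83^172 ≡ 672·528·310·441 ≡ 659 (mod 691)
373·659 = 245807 ≡ 502 (mod 691)
399 ≠ 502, so verification fails.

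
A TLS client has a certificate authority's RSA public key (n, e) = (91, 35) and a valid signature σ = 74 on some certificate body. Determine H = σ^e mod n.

σ^2 ≡ 74^2 = 5476 ≡ 16
σ^4 ≡ 16^2 = 256 ≡ 74
σ^8 ≡ 74^2 = 5476 ≡ 16
σ^16 ≡ 16^2 = 256 ≡ 74
σ^32 ≡ 74^2 = 5476 ≡ 16
35 = 32 + 2 + 1, so σ^35 ≡ 16·16·74 ≡ 16 (mod 91)

16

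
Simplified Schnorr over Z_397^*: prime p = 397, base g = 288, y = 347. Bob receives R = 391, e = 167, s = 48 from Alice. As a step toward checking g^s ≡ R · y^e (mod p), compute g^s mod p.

288^2 = 82944 ≡ 368
288^4 ≡ 368^2 = 135424 ≡ 47
288^8 ≡ 47^2 = 2209 ≡ 224
288^16 ≡ 224^2 = 50176 ≡ 154
288^32 ≡ 154^2 = 23716 ≡ 293
48 = 32 + 16, so 288^48 ≡ 293·154 ≡ 261 (mod 397)

261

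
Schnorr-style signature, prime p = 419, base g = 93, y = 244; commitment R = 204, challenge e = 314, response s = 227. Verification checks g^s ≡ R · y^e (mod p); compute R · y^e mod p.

217

Squares mod 419: 244^1≡244, 244^2≡38, 244^4≡187, 244^8≡192, 244^16≡411, 244^32≡64, 244^64≡325, 244^128≡37, 244^256≡112
314 = 256 + 32 + 16 + 8 + 2, so 244^314 ≡ 112·64·411·192·38 ≡ 151 (mod 419)
R · y^e ≡ 204·151 = 30804 ≡ 217 (mod 419)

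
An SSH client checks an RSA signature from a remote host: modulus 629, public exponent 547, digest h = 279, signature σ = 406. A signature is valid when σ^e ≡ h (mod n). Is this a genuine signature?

Squares mod 629: σ^1≡406, σ^2≡38, σ^4≡186, σ^8≡1, σ^16≡1, σ^32≡1, σ^64≡1, σ^128≡1, σ^256≡1, σ^512≡1
547 = 512 + 32 + 2 + 1, so σ^547 ≡ 1·1·38·406 ≡ 332 (mod 629)
The recovered value 332 does not match the digest 279.

forged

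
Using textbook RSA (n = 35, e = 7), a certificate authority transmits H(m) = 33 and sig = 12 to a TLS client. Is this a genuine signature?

sig^2 ≡ 12^2 = 144 ≡ 4
sig^4 ≡ 4^2 = 16
7 = 4 + 2 + 1, so sig^7 ≡ 16·4·12 ≡ 33 (mod 35)
Since 33 equals the digest 33, verification succeeds.

genuine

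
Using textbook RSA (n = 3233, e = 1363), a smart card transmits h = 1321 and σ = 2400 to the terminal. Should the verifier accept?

σ^2 ≡ 2400^2 = 5760000 ≡ 2027
σ^4 ≡ 2027^2 = 4108729 ≡ 2819
σ^8 ≡ 2819^2 = 7946761 ≡ 47
σ^16 ≡ 47^2 = 2209
σ^32 ≡ 2209^2 = 4879681 ≡ 1084
σ^64 ≡ 1084^2 = 1175056 ≡ 1477
σ^128 ≡ 1477^2 = 2181529 ≡ 2487
σ^256 ≡ 2487^2 = 6185169 ≡ 440
σ^512 ≡ 440^2 = 193600 ≡ 2853
σ^1024 ≡ 2853^2 = 8139609 ≡ 2148
1363 = 1024 + 256 + 64 + 16 + 2 + 1, so σ^1363 ≡ 2148·440·1477·2209·2027·2400 ≡ 1321 (mod 3233)
σ^1363 mod 3233 = 1321 matches h.

accept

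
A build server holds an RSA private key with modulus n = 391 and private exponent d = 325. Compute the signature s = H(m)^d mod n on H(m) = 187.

85

(H(m))^2 ≡ 187^2 = 34969 ≡ 170
(H(m))^4 ≡ 170^2 = 28900 ≡ 357
(H(m))^8 ≡ 357^2 = 127449 ≡ 374
(H(m))^16 ≡ 374^2 = 139876 ≡ 289
(H(m))^32 ≡ 289^2 = 83521 ≡ 238
(H(m))^64 ≡ 238^2 = 56644 ≡ 340
(H(m))^128 ≡ 340^2 = 115600 ≡ 255
(H(m))^256 ≡ 255^2 = 65025 ≡ 119
325 = 256 + 64 + 4 + 1, so (H(m))^325 ≡ 119·340·357·187 ≡ 85 (mod 391)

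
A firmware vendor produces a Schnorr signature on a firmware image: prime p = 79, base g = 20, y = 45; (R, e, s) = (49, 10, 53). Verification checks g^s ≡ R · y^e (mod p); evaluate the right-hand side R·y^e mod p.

Squares mod 79: 45^1≡45, 45^2≡50, 45^4≡51, 45^8≡73
10 = 8 + 2, so 45^10 ≡ 73·50 ≡ 16 (mod 79)
R · y^e ≡ 49·16 = 784 ≡ 73 (mod 79)

73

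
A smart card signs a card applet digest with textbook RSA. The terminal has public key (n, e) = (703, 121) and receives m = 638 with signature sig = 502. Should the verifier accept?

reject

Squares mod 703: sig^1≡502, sig^2≡330, sig^4≡638, sig^8≡7, sig^16≡49, sig^32≡292, sig^64≡201
121 = 64 + 32 + 16 + 8 + 1, so sig^121 ≡ 201·292·49·7·502 ≡ 65 (mod 703)
sig^121 mod 703 = 65, but m = 638.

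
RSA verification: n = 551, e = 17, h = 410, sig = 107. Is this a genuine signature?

forged

sig^2 ≡ 107^2 = 11449 ≡ 429
sig^4 ≡ 429^2 = 184041 ≡ 7
sig^8 ≡ 7^2 = 49
sig^16 ≡ 49^2 = 2401 ≡ 197
17 = 16 + 1, so sig^17 ≡ 197·107 ≡ 141 (mod 551)
sig^17 mod 551 = 141, but h = 410.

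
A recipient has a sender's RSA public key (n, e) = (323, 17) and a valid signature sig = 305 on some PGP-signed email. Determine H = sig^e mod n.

305

Squares mod 323: sig^1≡305, sig^2≡1, sig^4≡1, sig^8≡1, sig^16≡1
17 = 16 + 1, so sig^17 ≡ 1·305 ≡ 305 (mod 323)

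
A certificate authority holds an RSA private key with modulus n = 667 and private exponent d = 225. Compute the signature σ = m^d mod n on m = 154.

m^2 ≡ 154^2 = 23716 ≡ 371
m^4 ≡ 371^2 = 137641 ≡ 239
m^8 ≡ 239^2 = 57121 ≡ 426
m^16 ≡ 426^2 = 181476 ≡ 52
m^32 ≡ 52^2 = 2704 ≡ 36
m^64 ≡ 36^2 = 1296 ≡ 629
m^128 ≡ 629^2 = 395641 ≡ 110
225 = 128 + 64 + 32 + 1, so m^225 ≡ 110·629·36·154 ≡ 328 (mod 667)

328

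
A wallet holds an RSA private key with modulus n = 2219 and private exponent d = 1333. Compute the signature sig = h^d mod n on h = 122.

241

h^2 ≡ 122^2 = 14884 ≡ 1570
h^4 ≡ 1570^2 = 2464900 ≡ 1810
h^8 ≡ 1810^2 = 3276100 ≡ 856
h^16 ≡ 856^2 = 732736 ≡ 466
h^32 ≡ 466^2 = 217156 ≡ 1913
h^64 ≡ 1913^2 = 3659569 ≡ 438
h^128 ≡ 438^2 = 191844 ≡ 1010
h^256 ≡ 1010^2 = 1020100 ≡ 1579
h^512 ≡ 1579^2 = 2493241 ≡ 1304
h^1024 ≡ 1304^2 = 1700416 ≡ 662
1333 = 1024 + 256 + 32 + 16 + 4 + 1, so h^1333 ≡ 662·1579·1913·466·1810·122 ≡ 241 (mod 2219)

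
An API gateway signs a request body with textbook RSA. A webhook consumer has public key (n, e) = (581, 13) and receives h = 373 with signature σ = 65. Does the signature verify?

verifies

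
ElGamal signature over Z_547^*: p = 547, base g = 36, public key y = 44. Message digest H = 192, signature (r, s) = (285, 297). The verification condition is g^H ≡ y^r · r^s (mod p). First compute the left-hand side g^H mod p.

415

36^2 = 1296 ≡ 202
36^4 ≡ 202^2 = 40804 ≡ 326
36^8 ≡ 326^2 = 106276 ≡ 158
36^16 ≡ 158^2 = 24964 ≡ 349
36^32 ≡ 349^2 = 121801 ≡ 367
36^64 ≡ 367^2 = 134689 ≡ 127
36^128 ≡ 127^2 = 16129 ≡ 266
192 = 128 + 64, so 36^192 ≡ 266·127 ≡ 415 (mod 547)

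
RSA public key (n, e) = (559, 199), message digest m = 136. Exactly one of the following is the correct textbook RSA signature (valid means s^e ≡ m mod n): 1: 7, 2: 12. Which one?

1

Candidate 1: Squares mod 559: 7^1≡7, 7^2≡49, 7^4≡165, 7^8≡393, 7^16≡165, 7^32≡393, 7^64≡165, 7^128≡393; 199 = 128 + 64 + 4 + 2 + 1, so 7^199 ≡ 393·165·165·49·7 ≡ 136 (mod 559)
  → matches m = 136
Candidate 2: Squares mod 559: 12^1≡12, 12^2≡144, 12^4≡53, 12^8≡14, 12^16≡196, 12^32≡404, 12^64≡547, 12^128≡144; 199 = 128 + 64 + 4 + 2 + 1, so 12^199 ≡ 144·547·53·144·12 ≡ 220 (mod 559)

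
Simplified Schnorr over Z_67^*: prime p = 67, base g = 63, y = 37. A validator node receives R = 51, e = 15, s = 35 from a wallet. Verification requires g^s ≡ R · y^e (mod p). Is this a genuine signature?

genuine

g^s mod p:
63^2 = 3969 ≡ 16
63^4 ≡ 16^2 = 256 ≡ 55
63^8 ≡ 55^2 = 3025 ≡ 10
63^16 ≡ 10^2 = 100 ≡ 33
63^32 ≡ 33^2 = 1089 ≡ 17
35 = 32 + 2 + 1, so 63^35 ≡ 17·16·63 ≡ 51 (mod 67)
R · y^e mod p:
37^2 = 1369 ≡ 29
37^4 ≡ 29^2 = 841 ≡ 37
37^8 ≡ 37^2 = 1369 ≡ 29
15 = 8 + 4 + 2 + 1, so 37^15 ≡ 29·37·29·37 ≡ 1 (mod 67)
51·1 = 51 ≡ 51 (mod 67)
51 ≡ 51 (mod 67); signature holds.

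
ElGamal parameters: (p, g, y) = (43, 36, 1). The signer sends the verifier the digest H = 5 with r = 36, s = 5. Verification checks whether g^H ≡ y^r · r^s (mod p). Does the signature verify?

Left side g^H mod p:
Squares mod 43: 36^1≡36, 36^2≡6, 36^4≡36
5 = 4 + 1, so 36^5 ≡ 36·36 ≡ 6 (mod 43)
Right side y^r · r^s mod p:
Squares mod 43: 1^1≡1, 1^2≡1, 1^4≡1, 1^8≡1, 1^16≡1, 1^32≡1
36 = 32 + 4, so 1^36 ≡ 1·1 ≡ 1 (mod 43)
Squares mod 43: 36^1≡36, 36^2≡6, 36^4≡36
5 = 4 + 1, so 36^5 ≡ 36·36 ≡ 6 (mod 43)
1·6 = 6 ≡ 6 (mod 43)
6 ≡ 6 (mod 43), so the signature is genuine.

verifies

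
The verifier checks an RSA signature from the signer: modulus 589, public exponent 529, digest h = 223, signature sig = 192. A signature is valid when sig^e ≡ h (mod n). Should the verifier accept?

sig^529 mod 589 = 223
sig^529 mod 589 = 223 matches h.

accept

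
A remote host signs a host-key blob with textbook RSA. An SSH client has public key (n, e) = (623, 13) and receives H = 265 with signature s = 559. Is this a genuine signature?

genuine

Squares mod 623: s^1≡559, s^2≡358, s^4≡449, s^8≡372
13 = 8 + 4 + 1, so s^13 ≡ 372·449·559 ≡ 265 (mod 623)
265 = H, so the signature checks out.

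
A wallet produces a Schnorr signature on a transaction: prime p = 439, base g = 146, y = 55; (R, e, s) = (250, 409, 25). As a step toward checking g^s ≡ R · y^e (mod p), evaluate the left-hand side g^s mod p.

130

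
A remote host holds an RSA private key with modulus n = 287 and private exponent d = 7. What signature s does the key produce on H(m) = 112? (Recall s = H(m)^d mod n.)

252

Squares mod 287: (H(m))^1≡112, (H(m))^2≡203, (H(m))^4≡168
7 = 4 + 2 + 1, so (H(m))^7 ≡ 168·203·112 ≡ 252 (mod 287)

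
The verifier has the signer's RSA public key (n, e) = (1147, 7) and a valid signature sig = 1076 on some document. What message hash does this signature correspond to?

Squares mod 1147: sig^1≡1076, sig^2≡453, sig^4≡1043
7 = 4 + 2 + 1, so sig^7 ≡ 1043·453·1076 ≡ 300 (mod 1147)

300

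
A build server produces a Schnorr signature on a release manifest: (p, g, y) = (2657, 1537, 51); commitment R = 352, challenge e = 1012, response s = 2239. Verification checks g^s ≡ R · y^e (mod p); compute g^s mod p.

1537^2239 mod 2657 = 1314

1314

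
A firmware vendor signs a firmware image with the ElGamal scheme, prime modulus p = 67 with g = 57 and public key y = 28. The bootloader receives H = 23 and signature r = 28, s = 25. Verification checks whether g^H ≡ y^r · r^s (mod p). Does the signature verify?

verifies

Left side g^H mod p:
Squares mod 67: 57^1≡57, 57^2≡33, 57^4≡17, 57^8≡21, 57^16≡39
23 = 16 + 4 + 2 + 1, so 57^23 ≡ 39·17·33·57 ≡ 32 (mod 67)
Right side y^r · r^s mod p:
Squares mod 67: 28^1≡28, 28^2≡47, 28^4≡65, 28^8≡4, 28^16≡16
28 = 16 + 8 + 4, so 28^28 ≡ 16·4·65 ≡ 6 (mod 67)
Squares mod 67: 28^1≡28, 28^2≡47, 28^4≡65, 28^8≡4, 28^16≡16
25 = 16 + 8 + 1, so 28^25 ≡ 16·4·28 ≡ 50 (mod 67)
6·50 = 300 ≡ 32 (mod 67)
32 ≡ 32 (mod 67), so the signature is genuine.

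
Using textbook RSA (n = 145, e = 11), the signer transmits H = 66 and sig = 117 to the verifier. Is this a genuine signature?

sig^2 ≡ 117^2 = 13689 ≡ 59
sig^4 ≡ 59^2 = 3481 ≡ 1
sig^8 ≡ 1^2 = 1
11 = 8 + 2 + 1, so sig^11 ≡ 1·59·117 ≡ 88 (mod 145)
88 ≠ 66, so verification fails.

forged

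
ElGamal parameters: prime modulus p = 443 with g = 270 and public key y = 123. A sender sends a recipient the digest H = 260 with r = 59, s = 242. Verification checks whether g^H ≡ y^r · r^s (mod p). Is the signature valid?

invalid

Left side g^H mod p:
Squares mod 443: 270^1≡270, 270^2≡248, 270^4≡370, 270^8≡13, 270^16≡169, 270^32≡209, 270^64≡267, 270^128≡409, 270^256≡270
260 = 256 + 4, so 270^260 ≡ 270·370 ≡ 225 (mod 443)
Right side y^r · r^s mod p:
Squares mod 443: 123^1≡123, 123^2≡67, 123^4≡59, 123^8≡380, 123^16≡425, 123^32≡324
59 = 32 + 16 + 8 + 2 + 1, so 123^59 ≡ 324·425·380·67·123 ≡ 380 (mod 443)
Squares mod 443: 59^1≡59, 59^2≡380, 59^4≡425, 59^8≡324, 59^16≡428, 59^32≡225, 59^64≡123, 59^128≡67
242 = 128 + 64 + 32 + 16 + 2, so 59^242 ≡ 67·123·225·428·380 ≡ 425 (mod 443)
380·425 = 161500 ≡ 248 (mod 443)
225 ≠ 248, so verification fails.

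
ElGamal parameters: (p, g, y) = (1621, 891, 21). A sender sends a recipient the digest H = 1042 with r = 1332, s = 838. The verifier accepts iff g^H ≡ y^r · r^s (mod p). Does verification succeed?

Left side g^H mod p:
Squares mod 1621: 891^1≡891, 891^2≡1212, 891^4≡318, 891^8≡622, 891^16≡1086, 891^32≡929, 891^64≡669, 891^128≡165, 891^256≡1289, 891^512≡1617, 891^1024≡16
1042 = 1024 + 16 + 2, so 891^1042 ≡ 16·1086·1212 ≡ 1301 (mod 1621)
Right side y^r · r^s mod p:
Squares mod 1621: 21^1≡21, 21^2≡441, 21^4≡1582, 21^8≡1521, 21^16≡274, 21^32≡510, 21^64≡740, 21^128≡1323, 21^256≡1270, 21^512≡5, 21^1024≡25
1332 = 1024 + 256 + 32 + 16 + 4, so 21^1332 ≡ 25·1270·510·274·1582 ≡ 1577 (mod 1621)
Squares mod 1621: 1332^1≡1332, 1332^2≡850, 1332^4≡1155, 1332^8≡1563, 1332^16≡122, 1332^32≡295, 1332^64≡1112, 1332^128≡1342, 1332^256≡33, 1332^512≡1089
838 = 512 + 256 + 64 + 4 + 2, so 1332^838 ≡ 1089·33·1112·1155·850 ≡ 302 (mod 1621)
1577·302 = 476254 ≡ 1301 (mod 1621)
1301 ≡ 1301 (mod 1621), so the signature is genuine.

passes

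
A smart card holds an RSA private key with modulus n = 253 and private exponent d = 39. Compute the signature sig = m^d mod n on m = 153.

10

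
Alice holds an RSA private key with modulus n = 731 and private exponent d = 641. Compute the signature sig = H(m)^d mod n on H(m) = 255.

357

Squares mod 731: (H(m))^1≡255, (H(m))^2≡697, (H(m))^4≡425, (H(m))^8≡68, (H(m))^16≡238, (H(m))^32≡357, (H(m))^64≡255, (H(m))^128≡697, (H(m))^256≡425, (H(m))^512≡68
641 = 512 + 128 + 1, so (H(m))^641 ≡ 68·697·255 ≡ 357 (mod 731)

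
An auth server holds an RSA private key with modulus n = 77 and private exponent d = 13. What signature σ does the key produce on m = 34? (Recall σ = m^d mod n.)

34

m^2 ≡ 34^2 = 1156 ≡ 1
m^4 ≡ 1^2 = 1
m^8 ≡ 1^2 = 1
13 = 8 + 4 + 1, so m^13 ≡ 1·1·34 ≡ 34 (mod 77)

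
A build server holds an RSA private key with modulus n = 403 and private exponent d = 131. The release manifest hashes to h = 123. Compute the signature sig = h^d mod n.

h^131 mod 403 = 154

154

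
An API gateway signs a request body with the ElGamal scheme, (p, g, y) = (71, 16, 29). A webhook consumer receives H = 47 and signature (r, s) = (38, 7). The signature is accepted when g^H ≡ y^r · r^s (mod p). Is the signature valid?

Left side g^H mod p:
16^2 = 256 ≡ 43
16^4 ≡ 43^2 = 1849 ≡ 3
16^8 ≡ 3^2 = 9
16^16 ≡ 9^2 = 81 ≡ 10
16^32 ≡ 10^2 = 100 ≡ 29
47 = 32 + 8 + 4 + 2 + 1, so 16^47 ≡ 29·9·3·43·16 ≡ 27 (mod 71)
Right side y^r · r^s mod p:
29^2 = 841 ≡ 60
29^4 ≡ 60^2 = 3600 ≡ 50
29^8 ≡ 50^2 = 2500 ≡ 15
29^16 ≡ 15^2 = 225 ≡ 12
29^32 ≡ 12^2 = 144 ≡ 2
38 = 32 + 4 + 2, so 29^38 ≡ 2·50·60 ≡ 36 (mod 71)
38^2 = 1444 ≡ 24
38^4 ≡ 24^2 = 576 ≡ 8
7 = 4 + 2 + 1, so 38^7 ≡ 8·24·38 ≡ 54 (mod 71)
36·54 = 1944 ≡ 27 (mod 71)
27 ≡ 27 (mod 71), so the signature is genuine.

valid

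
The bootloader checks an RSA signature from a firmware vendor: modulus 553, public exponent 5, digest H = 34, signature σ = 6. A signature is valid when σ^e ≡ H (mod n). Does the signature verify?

verifies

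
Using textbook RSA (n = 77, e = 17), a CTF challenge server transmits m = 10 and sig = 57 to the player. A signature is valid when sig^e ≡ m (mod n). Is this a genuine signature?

sig^17 mod 77 = 29
The recovered value 29 does not match the digest 10.

forged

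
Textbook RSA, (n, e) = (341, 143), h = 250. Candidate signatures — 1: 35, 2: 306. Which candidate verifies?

Candidate 1: 35^2 = 1225 ≡ 202; 35^4 ≡ 202^2 = 40804 ≡ 225; 35^8 ≡ 225^2 = 50625 ≡ 157; 35^16 ≡ 157^2 = 24649 ≡ 97; 35^32 ≡ 97^2 = 9409 ≡ 202; 35^64 ≡ 202^2 = 40804 ≡ 225; 35^128 ≡ 225^2 = 50625 ≡ 157; 143 = 128 + 8 + 4 + 2 + 1, so 35^143 ≡ 157·157·225·202·35 ≡ 250 (mod 341)
  → matches h = 250
Candidate 2: 306^2 = 93636 ≡ 202; 306^4 ≡ 202^2 = 40804 ≡ 225; 306^8 ≡ 225^2 = 50625 ≡ 157; 306^16 ≡ 157^2 = 24649 ≡ 97; 306^32 ≡ 97^2 = 9409 ≡ 202; 306^64 ≡ 202^2 = 40804 ≡ 225; 306^128 ≡ 225^2 = 50625 ≡ 157; 143 = 128 + 8 + 4 + 2 + 1, so 306^143 ≡ 157·157·225·202·306 ≡ 91 (mod 341)

1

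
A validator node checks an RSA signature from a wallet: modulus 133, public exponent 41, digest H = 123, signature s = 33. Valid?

s^2 ≡ 33^2 = 1089 ≡ 25
s^4 ≡ 25^2 = 625 ≡ 93
s^8 ≡ 93^2 = 8649 ≡ 4
s^16 ≡ 4^2 = 16
s^32 ≡ 16^2 = 256 ≡ 123
41 = 32 + 8 + 1, so s^41 ≡ 123·4·33 ≡ 10 (mod 133)
10 ≠ 123, so verification fails.

no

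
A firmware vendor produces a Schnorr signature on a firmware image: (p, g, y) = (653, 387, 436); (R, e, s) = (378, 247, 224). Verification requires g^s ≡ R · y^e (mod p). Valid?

g^s mod p:
387^2 = 149769 ≡ 232
387^4 ≡ 232^2 = 53824 ≡ 278
387^8 ≡ 278^2 = 77284 ≡ 230
387^16 ≡ 230^2 = 52900 ≡ 7
387^32 ≡ 7^2 = 49
387^64 ≡ 49^2 = 2401 ≡ 442
387^128 ≡ 442^2 = 195364 ≡ 117
224 = 128 + 64 + 32, so 387^224 ≡ 117·442·49 ≡ 346 (mod 653)
R · y^e mod p:
436^2 = 190096 ≡ 73
436^4 ≡ 73^2 = 5329 ≡ 105
436^8 ≡ 105^2 = 11025 ≡ 577
436^16 ≡ 577^2 = 332929 ≡ 552
436^32 ≡ 552^2 = 304704 ≡ 406
436^64 ≡ 406^2 = 164836 ≡ 280
436^128 ≡ 280^2 = 78400 ≡ 40
247 = 128 + 64 + 32 + 16 + 4 + 2 + 1, so 436^247 ≡ 40·280·406·552·105·73·436 ≡ 209 (mod 653)
378·209 = 79002 ≡ 642 (mod 653)
346 ≠ 642; the check fails.

no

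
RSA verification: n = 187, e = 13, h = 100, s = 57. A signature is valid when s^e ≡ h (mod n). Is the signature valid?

invalid

Squares mod 187: s^1≡57, s^2≡70, s^4≡38, s^8≡135
13 = 8 + 4 + 1, so s^13 ≡ 135·38·57 ≡ 129 (mod 187)
The recovered value 129 does not match the digest 100.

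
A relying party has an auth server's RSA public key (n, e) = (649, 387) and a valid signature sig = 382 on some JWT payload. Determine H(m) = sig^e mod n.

376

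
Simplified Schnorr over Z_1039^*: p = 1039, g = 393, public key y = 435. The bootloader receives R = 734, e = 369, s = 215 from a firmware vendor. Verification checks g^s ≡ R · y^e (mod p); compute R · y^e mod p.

949

435^2 = 189225 ≡ 127
435^4 ≡ 127^2 = 16129 ≡ 544
435^8 ≡ 544^2 = 295936 ≡ 860
435^16 ≡ 860^2 = 739600 ≡ 871
435^32 ≡ 871^2 = 758641 ≡ 171
435^64 ≡ 171^2 = 29241 ≡ 149
435^128 ≡ 149^2 = 22201 ≡ 382
435^256 ≡ 382^2 = 145924 ≡ 464
369 = 256 + 64 + 32 + 16 + 1, so 435^369 ≡ 464·149·171·871·435 ≡ 886 (mod 1039)
R · y^e ≡ 734·886 = 650324 ≡ 949 (mod 1039)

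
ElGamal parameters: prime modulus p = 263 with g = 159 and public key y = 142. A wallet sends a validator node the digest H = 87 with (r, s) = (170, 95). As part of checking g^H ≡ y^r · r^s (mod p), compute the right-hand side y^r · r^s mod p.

Squares mod 263: 142^1≡142, 142^2≡176, 142^4≡205, 142^8≡208, 142^16≡132, 142^32≡66, 142^64≡148, 142^128≡75
170 = 128 + 32 + 8 + 2, so 142^170 ≡ 75·66·208·176 ≡ 233 (mod 263)
Squares mod 263: 170^1≡170, 170^2≡233, 170^4≡111, 170^8≡223, 170^16≡22, 170^32≡221, 170^64≡186
95 = 64 + 16 + 8 + 4 + 2 + 1, so 170^95 ≡ 186·22·223·111·233·170 ≡ 84 (mod 263)
y^r · r^s ≡ 233·84 = 19572 ≡ 110 (mod 263)

110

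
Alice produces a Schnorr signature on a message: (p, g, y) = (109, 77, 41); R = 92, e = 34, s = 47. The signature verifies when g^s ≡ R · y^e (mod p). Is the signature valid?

g^s mod p:
77^47 mod 109 = 2
R · y^e mod p:
41^34 mod 109 = 64
92·64 = 5888 ≡ 2 (mod 109)
2 ≡ 2 (mod 109); signature holds.

valid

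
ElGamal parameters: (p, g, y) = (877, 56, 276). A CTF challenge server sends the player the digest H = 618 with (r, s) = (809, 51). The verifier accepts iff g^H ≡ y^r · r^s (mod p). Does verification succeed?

fails

Left side g^H mod p:
Squares mod 877: 56^1≡56, 56^2≡505, 56^4≡695, 56^8≡675, 56^16≡462, 56^32≡333, 56^64≡387, 56^128≡679, 56^256≡616, 56^512≡592
618 = 512 + 64 + 32 + 8 + 2, so 56^618 ≡ 592·387·333·675·505 ≡ 509 (mod 877)
Right side y^r · r^s mod p:
Squares mod 877: 276^1≡276, 276^2≡754, 276^4≡220, 276^8≡165, 276^16≡38, 276^32≡567, 276^64≡507, 276^128≡88, 276^256≡728, 276^512≡276
809 = 512 + 256 + 32 + 8 + 1, so 276^809 ≡ 276·728·567·165·276 ≡ 127 (mod 877)
Squares mod 877: 809^1≡809, 809^2≡239, 809^4≡116, 809^8≡301, 809^16≡270, 809^32≡109
51 = 32 + 16 + 2 + 1, so 809^51 ≡ 109·270·239·809 ≡ 146 (mod 877)
127·146 = 18542 ≡ 125 (mod 877)
509 ≠ 125, so verification fails.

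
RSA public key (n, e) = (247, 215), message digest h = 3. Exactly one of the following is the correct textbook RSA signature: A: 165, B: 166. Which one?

A

Candidate A: 165^2 = 27225 ≡ 55; 165^4 ≡ 55^2 = 3025 ≡ 61; 165^8 ≡ 61^2 = 3721 ≡ 16; 165^16 ≡ 16^2 = 256 ≡ 9; 165^32 ≡ 9^2 = 81; 165^64 ≡ 81^2 = 6561 ≡ 139; 165^128 ≡ 139^2 = 19321 ≡ 55; 215 = 128 + 64 + 16 + 4 + 2 + 1, so 165^215 ≡ 55·139·9·61·55·165 ≡ 3 (mod 247)
  → matches h = 3
Candidate B: 166^2 = 27556 ≡ 139; 166^4 ≡ 139^2 = 19321 ≡ 55; 166^8 ≡ 55^2 = 3025 ≡ 61; 166^16 ≡ 61^2 = 3721 ≡ 16; 166^32 ≡ 16^2 = 256 ≡ 9; 166^64 ≡ 9^2 = 81; 166^128 ≡ 81^2 = 6561 ≡ 139; 215 = 128 + 64 + 16 + 4 + 2 + 1, so 166^215 ≡ 139·81·16·55·139·166 ≡ 186 (mod 247)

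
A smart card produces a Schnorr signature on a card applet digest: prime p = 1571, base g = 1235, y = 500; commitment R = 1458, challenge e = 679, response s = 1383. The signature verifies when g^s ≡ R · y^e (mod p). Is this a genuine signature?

g^s mod p:
1235^2 = 1525225 ≡ 1355
1235^4 ≡ 1355^2 = 1836025 ≡ 1097
1235^8 ≡ 1097^2 = 1203409 ≡ 23
1235^16 ≡ 23^2 = 529
1235^32 ≡ 529^2 = 279841 ≡ 203
1235^64 ≡ 203^2 = 41209 ≡ 363
1235^128 ≡ 363^2 = 131769 ≡ 1376
1235^256 ≡ 1376^2 = 1893376 ≡ 321
1235^512 ≡ 321^2 = 103041 ≡ 926
1235^1024 ≡ 926^2 = 857476 ≡ 1281
1383 = 1024 + 256 + 64 + 32 + 4 + 2 + 1, so 1235^1383 ≡ 1281·321·363·203·1097·1355·1235 ≡ 744 (mod 1571)
R · y^e mod p:
500^2 = 250000 ≡ 211
500^4 ≡ 211^2 = 44521 ≡ 533
500^8 ≡ 533^2 = 284089 ≡ 1309
500^16 ≡ 1309^2 = 1713481 ≡ 1091
500^32 ≡ 1091^2 = 1190281 ≡ 1034
500^64 ≡ 1034^2 = 1069156 ≡ 876
500^128 ≡ 876^2 = 767376 ≡ 728
500^256 ≡ 728^2 = 529984 ≡ 557
500^512 ≡ 557^2 = 310249 ≡ 762
679 = 512 + 128 + 32 + 4 + 2 + 1, so 500^679 ≡ 762·728·1034·533·211·500 ≡ 1481 (mod 1571)
1458·1481 = 2159298 ≡ 744 (mod 1571)
744 ≡ 744 (mod 1571); signature holds.

genuine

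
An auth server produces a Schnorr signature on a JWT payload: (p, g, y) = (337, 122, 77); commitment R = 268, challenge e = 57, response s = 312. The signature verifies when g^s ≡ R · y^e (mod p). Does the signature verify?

g^s mod p:
Squares mod 337: 122^1≡122, 122^2≡56, 122^4≡103, 122^8≡162, 122^16≡295, 122^32≡79, 122^64≡175, 122^128≡295, 122^256≡79
312 = 256 + 32 + 16 + 8, so 122^312 ≡ 79·79·295·162 ≡ 258 (mod 337)
R · y^e mod p:
Squares mod 337: 77^1≡77, 77^2≡200, 77^4≡234, 77^8≡162, 77^16≡295, 77^32≡79
57 = 32 + 16 + 8 + 1, so 77^57 ≡ 79·295·162·77 ≡ 260 (mod 337)
268·260 = 69680 ≡ 258 (mod 337)
258 ≡ 258 (mod 337); signature holds.

verifies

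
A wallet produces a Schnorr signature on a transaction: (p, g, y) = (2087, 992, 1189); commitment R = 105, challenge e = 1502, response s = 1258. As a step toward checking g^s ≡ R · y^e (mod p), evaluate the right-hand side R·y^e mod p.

979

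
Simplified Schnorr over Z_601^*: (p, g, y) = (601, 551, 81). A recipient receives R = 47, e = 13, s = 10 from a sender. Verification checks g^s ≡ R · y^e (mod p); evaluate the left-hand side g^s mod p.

551^10 mod 601 = 243

243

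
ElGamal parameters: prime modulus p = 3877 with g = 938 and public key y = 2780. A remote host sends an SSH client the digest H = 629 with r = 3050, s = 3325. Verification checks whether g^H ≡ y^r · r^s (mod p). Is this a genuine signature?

Left side g^H mod p:
Squares mod 3877: 938^1≡938, 938^2≡3642, 938^4≡947, 938^8≡1222, 938^16≡639, 938^32≡1236, 938^64≡158, 938^128≡1702, 938^256≡685, 938^512≡108
629 = 512 + 64 + 32 + 16 + 4 + 1, so 938^629 ≡ 108·158·1236·639·947·938 ≡ 1660 (mod 3877)
Right side y^r · r^s mod p:
Squares mod 3877: 2780^1≡2780, 2780^2≡1539, 2780^4≡3551, 2780^8≡1597, 2780^16≡3220, 2780^32≡1302, 2780^64≡955, 2780^128≡930, 2780^256≡329, 2780^512≡3562, 2780^1024≡2300, 2780^2048≡1772
3050 = 2048 + 512 + 256 + 128 + 64 + 32 + 8 + 2, so 2780^3050 ≡ 1772·3562·329·930·955·1302·1597·1539 ≡ 1638 (mod 3877)
Squares mod 3877: 3050^1≡3050, 3050^2≡1577, 3050^4≡1772, 3050^8≡3491, 3050^16≡1670, 3050^32≡1337, 3050^64≡272, 3050^128≡321, 3050^256≡2239, 3050^512≡160, 3050^1024≡2338, 3050^2048≡3551
3325 = 2048 + 1024 + 128 + 64 + 32 + 16 + 8 + 4 + 1, so 3050^3325 ≡ 3551·2338·321·272·1337·1670·3491·1772·3050 ≡ 517 (mod 3877)
1638·517 = 846846 ≡ 1660 (mod 3877)
1660 ≡ 1660 (mod 3877), so the signature is genuine.

genuine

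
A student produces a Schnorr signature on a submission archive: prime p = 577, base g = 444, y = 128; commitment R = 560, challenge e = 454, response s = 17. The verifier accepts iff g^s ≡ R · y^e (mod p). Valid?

no

g^s mod p:
444^2 = 197136 ≡ 379
444^4 ≡ 379^2 = 143641 ≡ 545
444^8 ≡ 545^2 = 297025 ≡ 447
444^16 ≡ 447^2 = 199809 ≡ 167
17 = 16 + 1, so 444^17 ≡ 167·444 ≡ 292 (mod 577)
R · y^e mod p:
128^2 = 16384 ≡ 228
128^4 ≡ 228^2 = 51984 ≡ 54
128^8 ≡ 54^2 = 2916 ≡ 31
128^16 ≡ 31^2 = 961 ≡ 384
128^32 ≡ 384^2 = 147456 ≡ 321
128^64 ≡ 321^2 = 103041 ≡ 335
128^128 ≡ 335^2 = 112225 ≡ 287
128^256 ≡ 287^2 = 82369 ≡ 435
454 = 256 + 128 + 64 + 4 + 2, so 128^454 ≡ 435·287·335·54·228 ≡ 447 (mod 577)
560·447 = 250320 ≡ 479 (mod 577)
292 ≠ 479; the check fails.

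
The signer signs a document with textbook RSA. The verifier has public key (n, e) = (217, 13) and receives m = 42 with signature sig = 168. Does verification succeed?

passes

sig^2 ≡ 168^2 = 28224 ≡ 14
sig^4 ≡ 14^2 = 196
sig^8 ≡ 196^2 = 38416 ≡ 7
13 = 8 + 4 + 1, so sig^13 ≡ 7·196·168 ≡ 42 (mod 217)
Since 42 equals the digest 42, verification succeeds.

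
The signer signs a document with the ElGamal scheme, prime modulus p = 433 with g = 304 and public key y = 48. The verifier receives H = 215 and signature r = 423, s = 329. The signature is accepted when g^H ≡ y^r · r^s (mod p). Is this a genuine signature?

Left side g^H mod p:
304^2 = 92416 ≡ 187
304^4 ≡ 187^2 = 34969 ≡ 329
304^8 ≡ 329^2 = 108241 ≡ 424
304^16 ≡ 424^2 = 179776 ≡ 81
304^32 ≡ 81^2 = 6561 ≡ 66
304^64 ≡ 66^2 = 4356 ≡ 26
304^128 ≡ 26^2 = 676 ≡ 243
215 = 128 + 64 + 16 + 4 + 2 + 1, so 304^215 ≡ 243·26·81·329·187·304 ≡ 47 (mod 433)
Right side y^r · r^s mod p:
48^2 = 2304 ≡ 139
48^4 ≡ 139^2 = 19321 ≡ 269
48^8 ≡ 269^2 = 72361 ≡ 50
48^16 ≡ 50^2 = 2500 ≡ 335
48^32 ≡ 335^2 = 112225 ≡ 78
48^64 ≡ 78^2 = 6084 ≡ 22
48^128 ≡ 22^2 = 484 ≡ 51
48^256 ≡ 51^2 = 2601 ≡ 3
423 = 256 + 128 + 32 + 4 + 2 + 1, so 48^423 ≡ 3·51·78·269·139·48 ≡ 199 (mod 433)
423^2 = 178929 ≡ 100
423^4 ≡ 100^2 = 10000 ≡ 41
423^8 ≡ 41^2 = 1681 ≡ 382
423^16 ≡ 382^2 = 145924 ≡ 3
423^32 ≡ 3^2 = 9
423^64 ≡ 9^2 = 81
423^128 ≡ 81^2 = 6561 ≡ 66
423^256 ≡ 66^2 = 4356 ≡ 26
329 = 256 + 64 + 8 + 1, so 423^329 ≡ 26·81·382·423 ≡ 220 (mod 433)
199·220 = 43780 ≡ 47 (mod 433)
47 ≡ 47 (mod 433), so the signature is genuine.

genuine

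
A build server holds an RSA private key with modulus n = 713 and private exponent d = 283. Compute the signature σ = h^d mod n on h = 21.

h^2 ≡ 21^2 = 441
h^4 ≡ 441^2 = 194481 ≡ 545
h^8 ≡ 545^2 = 297025 ≡ 417
h^16 ≡ 417^2 = 173889 ≡ 630
h^32 ≡ 630^2 = 396900 ≡ 472
h^64 ≡ 472^2 = 222784 ≡ 328
h^128 ≡ 328^2 = 107584 ≡ 634
h^256 ≡ 634^2 = 401956 ≡ 537
283 = 256 + 16 + 8 + 2 + 1, so h^283 ≡ 537·630·417·441·21 ≡ 549 (mod 713)

549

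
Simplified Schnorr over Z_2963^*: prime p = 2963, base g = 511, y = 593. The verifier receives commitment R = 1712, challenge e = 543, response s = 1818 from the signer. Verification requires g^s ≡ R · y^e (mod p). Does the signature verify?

verifies

g^s mod p:
Squares mod 2963: 511^1≡511, 511^2≡377, 511^4≡2868, 511^8≡136, 511^16≡718, 511^32≡2925, 511^64≡1444, 511^128≡2147, 511^256≡2144, 511^512≡1123, 511^1024≡1854
1818 = 1024 + 512 + 256 + 16 + 8 + 2, so 511^1818 ≡ 1854·1123·2144·718·136·377 ≡ 639 (mod 2963)
R · y^e mod p:
Squares mod 2963: 593^1≡593, 593^2≡2015, 593^4≡915, 593^8≡1659, 593^16≡2617, 593^32≡1196, 593^64≡2250, 593^128≡1696, 593^256≡2306, 593^512≡2014
543 = 512 + 16 + 8 + 4 + 2 + 1, so 593^543 ≡ 2014·2617·1659·915·2015·593 ≡ 1044 (mod 2963)
1712·1044 = 1787328 ≡ 639 (mod 2963)
639 ≡ 639 (mod 2963); signature holds.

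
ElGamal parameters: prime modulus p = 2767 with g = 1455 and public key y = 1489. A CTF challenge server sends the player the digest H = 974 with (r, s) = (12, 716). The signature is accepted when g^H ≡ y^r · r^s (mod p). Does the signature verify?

Left side g^H mod p:
1455^2 = 2117025 ≡ 270
1455^4 ≡ 270^2 = 72900 ≡ 958
1455^8 ≡ 958^2 = 917764 ≡ 1887
1455^16 ≡ 1887^2 = 3560769 ≡ 2407
1455^32 ≡ 2407^2 = 5793649 ≡ 2318
1455^64 ≡ 2318^2 = 5373124 ≡ 2377
1455^128 ≡ 2377^2 = 5650129 ≡ 2682
1455^256 ≡ 2682^2 = 7193124 ≡ 1691
1455^512 ≡ 1691^2 = 2859481 ≡ 1170
974 = 512 + 256 + 128 + 64 + 8 + 4 + 2, so 1455^974 ≡ 1170·1691·2682·2377·1887·958·270 ≡ 1913 (mod 2767)
Right side y^r · r^s mod p:
1489^2 = 2217121 ≡ 754
1489^4 ≡ 754^2 = 568516 ≡ 1281
1489^8 ≡ 1281^2 = 1640961 ≡ 130
12 = 8 + 4, so 1489^12 ≡ 130·1281 ≡ 510 (mod 2767)
12^2 = 144
12^4 ≡ 144^2 = 20736 ≡ 1367
12^8 ≡ 1367^2 = 1868689 ≡ 964
12^16 ≡ 964^2 = 929296 ≡ 2351
12^32 ≡ 2351^2 = 5527201 ≡ 1502
12^64 ≡ 1502^2 = 2256004 ≡ 899
12^128 ≡ 899^2 = 808201 ≡ 237
12^256 ≡ 237^2 = 56169 ≡ 829
12^512 ≡ 829^2 = 687241 ≡ 1025
716 = 512 + 128 + 64 + 8 + 4, so 12^716 ≡ 1025·237·899·964·1367 ≡ 823 (mod 2767)
510·823 = 419730 ≡ 1913 (mod 2767)
1913 ≡ 1913 (mod 2767), so the signature is genuine.

verifies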